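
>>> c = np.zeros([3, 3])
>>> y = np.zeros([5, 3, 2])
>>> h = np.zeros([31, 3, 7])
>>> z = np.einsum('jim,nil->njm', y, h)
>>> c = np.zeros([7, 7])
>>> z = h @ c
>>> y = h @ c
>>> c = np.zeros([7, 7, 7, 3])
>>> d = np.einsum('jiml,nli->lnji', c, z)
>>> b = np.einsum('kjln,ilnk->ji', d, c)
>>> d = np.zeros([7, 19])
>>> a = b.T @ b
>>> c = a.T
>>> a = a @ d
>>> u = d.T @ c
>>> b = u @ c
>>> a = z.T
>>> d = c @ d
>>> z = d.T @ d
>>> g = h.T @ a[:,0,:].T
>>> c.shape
(7, 7)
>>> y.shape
(31, 3, 7)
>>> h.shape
(31, 3, 7)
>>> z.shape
(19, 19)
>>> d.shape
(7, 19)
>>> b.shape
(19, 7)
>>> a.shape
(7, 3, 31)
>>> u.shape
(19, 7)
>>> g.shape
(7, 3, 7)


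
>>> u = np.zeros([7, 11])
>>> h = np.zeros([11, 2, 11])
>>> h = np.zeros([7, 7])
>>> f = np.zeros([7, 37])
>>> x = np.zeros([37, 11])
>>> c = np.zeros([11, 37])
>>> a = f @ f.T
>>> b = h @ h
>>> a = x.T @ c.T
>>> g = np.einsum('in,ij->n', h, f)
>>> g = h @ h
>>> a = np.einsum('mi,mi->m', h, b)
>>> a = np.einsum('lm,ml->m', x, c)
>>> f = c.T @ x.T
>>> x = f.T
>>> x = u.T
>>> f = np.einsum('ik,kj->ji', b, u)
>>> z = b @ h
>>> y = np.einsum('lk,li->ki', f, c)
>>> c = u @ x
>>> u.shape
(7, 11)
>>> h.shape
(7, 7)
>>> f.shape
(11, 7)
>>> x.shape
(11, 7)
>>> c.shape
(7, 7)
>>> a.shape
(11,)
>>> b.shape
(7, 7)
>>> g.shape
(7, 7)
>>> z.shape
(7, 7)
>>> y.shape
(7, 37)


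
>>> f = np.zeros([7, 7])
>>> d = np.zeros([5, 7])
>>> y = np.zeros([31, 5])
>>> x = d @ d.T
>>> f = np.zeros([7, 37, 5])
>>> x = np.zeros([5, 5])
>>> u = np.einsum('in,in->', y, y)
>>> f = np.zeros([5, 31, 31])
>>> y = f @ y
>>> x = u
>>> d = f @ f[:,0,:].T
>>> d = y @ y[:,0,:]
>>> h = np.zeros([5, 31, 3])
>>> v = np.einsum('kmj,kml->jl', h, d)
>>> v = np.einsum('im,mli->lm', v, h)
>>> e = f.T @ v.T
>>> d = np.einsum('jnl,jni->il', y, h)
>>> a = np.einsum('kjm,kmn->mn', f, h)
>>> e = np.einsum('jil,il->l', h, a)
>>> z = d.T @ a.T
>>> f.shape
(5, 31, 31)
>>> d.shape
(3, 5)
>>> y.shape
(5, 31, 5)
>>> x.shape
()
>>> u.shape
()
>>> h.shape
(5, 31, 3)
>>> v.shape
(31, 5)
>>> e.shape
(3,)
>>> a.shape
(31, 3)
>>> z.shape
(5, 31)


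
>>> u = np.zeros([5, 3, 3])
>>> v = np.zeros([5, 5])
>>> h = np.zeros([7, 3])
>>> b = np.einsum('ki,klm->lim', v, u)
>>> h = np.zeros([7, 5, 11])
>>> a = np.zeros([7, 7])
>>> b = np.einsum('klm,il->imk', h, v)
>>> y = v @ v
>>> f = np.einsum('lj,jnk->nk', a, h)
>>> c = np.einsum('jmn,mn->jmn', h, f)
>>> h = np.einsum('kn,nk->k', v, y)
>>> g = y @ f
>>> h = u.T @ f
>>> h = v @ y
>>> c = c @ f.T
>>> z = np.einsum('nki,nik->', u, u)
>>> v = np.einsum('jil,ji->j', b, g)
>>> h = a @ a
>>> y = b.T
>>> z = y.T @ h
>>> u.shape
(5, 3, 3)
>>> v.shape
(5,)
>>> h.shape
(7, 7)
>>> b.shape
(5, 11, 7)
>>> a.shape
(7, 7)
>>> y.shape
(7, 11, 5)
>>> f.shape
(5, 11)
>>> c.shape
(7, 5, 5)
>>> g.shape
(5, 11)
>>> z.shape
(5, 11, 7)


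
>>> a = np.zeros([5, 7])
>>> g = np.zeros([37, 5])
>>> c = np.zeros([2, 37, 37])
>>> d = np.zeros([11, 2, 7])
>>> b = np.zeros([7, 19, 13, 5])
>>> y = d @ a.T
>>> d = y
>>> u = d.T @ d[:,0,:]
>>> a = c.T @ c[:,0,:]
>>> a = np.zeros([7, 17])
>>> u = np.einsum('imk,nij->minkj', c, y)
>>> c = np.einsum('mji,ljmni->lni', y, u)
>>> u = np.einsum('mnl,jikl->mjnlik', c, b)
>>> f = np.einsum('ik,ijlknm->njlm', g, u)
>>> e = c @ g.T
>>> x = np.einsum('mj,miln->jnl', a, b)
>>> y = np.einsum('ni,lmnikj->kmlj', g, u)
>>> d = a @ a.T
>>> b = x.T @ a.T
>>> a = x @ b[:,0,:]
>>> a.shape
(17, 5, 7)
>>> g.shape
(37, 5)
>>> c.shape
(37, 37, 5)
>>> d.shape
(7, 7)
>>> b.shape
(13, 5, 7)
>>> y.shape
(19, 7, 37, 13)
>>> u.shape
(37, 7, 37, 5, 19, 13)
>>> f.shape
(19, 7, 37, 13)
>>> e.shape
(37, 37, 37)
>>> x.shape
(17, 5, 13)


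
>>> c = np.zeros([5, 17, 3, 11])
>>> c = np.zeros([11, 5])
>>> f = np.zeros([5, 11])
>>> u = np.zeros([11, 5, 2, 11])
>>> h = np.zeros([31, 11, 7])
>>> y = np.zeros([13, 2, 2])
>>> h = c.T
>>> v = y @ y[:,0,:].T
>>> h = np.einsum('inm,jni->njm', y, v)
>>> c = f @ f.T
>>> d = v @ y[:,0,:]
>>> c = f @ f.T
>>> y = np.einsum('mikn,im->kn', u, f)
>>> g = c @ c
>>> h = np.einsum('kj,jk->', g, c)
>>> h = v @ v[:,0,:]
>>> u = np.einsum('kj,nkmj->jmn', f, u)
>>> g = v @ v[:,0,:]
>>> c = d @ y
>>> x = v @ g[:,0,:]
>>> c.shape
(13, 2, 11)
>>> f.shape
(5, 11)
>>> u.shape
(11, 2, 11)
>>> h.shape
(13, 2, 13)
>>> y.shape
(2, 11)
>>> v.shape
(13, 2, 13)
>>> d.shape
(13, 2, 2)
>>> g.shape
(13, 2, 13)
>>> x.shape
(13, 2, 13)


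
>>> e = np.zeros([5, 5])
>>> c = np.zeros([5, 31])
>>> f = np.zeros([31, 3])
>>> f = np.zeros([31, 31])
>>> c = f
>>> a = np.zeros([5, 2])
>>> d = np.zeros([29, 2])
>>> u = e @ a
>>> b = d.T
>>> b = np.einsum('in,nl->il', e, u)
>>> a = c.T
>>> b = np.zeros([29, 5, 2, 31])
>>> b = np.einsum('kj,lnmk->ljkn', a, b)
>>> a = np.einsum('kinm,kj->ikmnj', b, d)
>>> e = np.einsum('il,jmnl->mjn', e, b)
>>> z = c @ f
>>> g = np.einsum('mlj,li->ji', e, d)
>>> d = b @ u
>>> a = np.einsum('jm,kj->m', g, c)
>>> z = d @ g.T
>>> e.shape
(31, 29, 31)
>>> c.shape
(31, 31)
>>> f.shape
(31, 31)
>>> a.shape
(2,)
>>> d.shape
(29, 31, 31, 2)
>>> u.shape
(5, 2)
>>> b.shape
(29, 31, 31, 5)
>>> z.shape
(29, 31, 31, 31)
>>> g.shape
(31, 2)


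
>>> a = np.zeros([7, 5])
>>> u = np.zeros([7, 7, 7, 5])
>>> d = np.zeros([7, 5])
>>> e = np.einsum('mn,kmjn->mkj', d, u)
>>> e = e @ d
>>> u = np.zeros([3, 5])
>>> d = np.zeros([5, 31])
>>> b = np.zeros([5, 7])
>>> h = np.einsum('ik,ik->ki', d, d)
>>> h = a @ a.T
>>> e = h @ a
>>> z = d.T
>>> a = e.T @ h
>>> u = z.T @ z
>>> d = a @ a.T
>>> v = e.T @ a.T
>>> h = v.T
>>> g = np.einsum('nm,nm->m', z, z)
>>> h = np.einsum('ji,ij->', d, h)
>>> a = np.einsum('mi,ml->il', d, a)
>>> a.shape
(5, 7)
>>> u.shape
(5, 5)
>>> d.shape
(5, 5)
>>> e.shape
(7, 5)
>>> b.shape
(5, 7)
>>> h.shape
()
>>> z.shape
(31, 5)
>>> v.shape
(5, 5)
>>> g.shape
(5,)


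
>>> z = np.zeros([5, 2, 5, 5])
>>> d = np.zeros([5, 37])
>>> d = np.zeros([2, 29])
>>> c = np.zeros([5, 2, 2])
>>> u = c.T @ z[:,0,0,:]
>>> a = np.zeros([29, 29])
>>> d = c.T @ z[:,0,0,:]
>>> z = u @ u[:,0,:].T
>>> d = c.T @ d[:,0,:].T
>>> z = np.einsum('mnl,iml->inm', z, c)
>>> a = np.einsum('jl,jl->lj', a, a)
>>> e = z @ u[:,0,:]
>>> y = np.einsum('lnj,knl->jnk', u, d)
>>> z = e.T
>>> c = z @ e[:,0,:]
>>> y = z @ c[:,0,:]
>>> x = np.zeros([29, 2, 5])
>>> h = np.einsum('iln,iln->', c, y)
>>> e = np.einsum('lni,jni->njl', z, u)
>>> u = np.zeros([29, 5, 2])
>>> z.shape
(5, 2, 5)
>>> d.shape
(2, 2, 2)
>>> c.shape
(5, 2, 5)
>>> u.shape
(29, 5, 2)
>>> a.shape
(29, 29)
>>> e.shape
(2, 2, 5)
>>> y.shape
(5, 2, 5)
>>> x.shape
(29, 2, 5)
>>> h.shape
()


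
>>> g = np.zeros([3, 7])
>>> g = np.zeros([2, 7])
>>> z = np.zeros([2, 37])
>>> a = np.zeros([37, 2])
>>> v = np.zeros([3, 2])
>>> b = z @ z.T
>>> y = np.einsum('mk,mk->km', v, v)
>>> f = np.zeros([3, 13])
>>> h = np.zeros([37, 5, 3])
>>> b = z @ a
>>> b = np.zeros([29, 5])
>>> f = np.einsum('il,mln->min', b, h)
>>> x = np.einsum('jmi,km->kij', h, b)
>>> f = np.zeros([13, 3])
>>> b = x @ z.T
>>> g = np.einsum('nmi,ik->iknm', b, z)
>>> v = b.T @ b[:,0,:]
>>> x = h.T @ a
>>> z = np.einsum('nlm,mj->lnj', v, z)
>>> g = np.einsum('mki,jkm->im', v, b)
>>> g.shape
(2, 2)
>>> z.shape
(3, 2, 37)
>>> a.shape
(37, 2)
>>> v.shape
(2, 3, 2)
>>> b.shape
(29, 3, 2)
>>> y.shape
(2, 3)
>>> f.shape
(13, 3)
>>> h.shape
(37, 5, 3)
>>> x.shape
(3, 5, 2)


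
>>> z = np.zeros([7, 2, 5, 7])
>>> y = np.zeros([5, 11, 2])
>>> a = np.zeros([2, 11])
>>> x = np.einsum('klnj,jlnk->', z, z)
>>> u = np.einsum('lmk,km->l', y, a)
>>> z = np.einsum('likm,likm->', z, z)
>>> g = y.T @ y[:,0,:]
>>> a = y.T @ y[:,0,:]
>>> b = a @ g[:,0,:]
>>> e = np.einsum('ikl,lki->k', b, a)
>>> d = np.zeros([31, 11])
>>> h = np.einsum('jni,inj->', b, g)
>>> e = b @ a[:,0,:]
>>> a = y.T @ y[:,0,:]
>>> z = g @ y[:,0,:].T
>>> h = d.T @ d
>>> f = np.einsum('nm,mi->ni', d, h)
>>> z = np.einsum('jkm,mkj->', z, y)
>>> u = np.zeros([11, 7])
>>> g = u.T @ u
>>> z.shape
()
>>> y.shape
(5, 11, 2)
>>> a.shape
(2, 11, 2)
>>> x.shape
()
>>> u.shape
(11, 7)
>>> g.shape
(7, 7)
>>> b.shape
(2, 11, 2)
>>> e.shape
(2, 11, 2)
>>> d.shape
(31, 11)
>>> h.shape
(11, 11)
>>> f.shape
(31, 11)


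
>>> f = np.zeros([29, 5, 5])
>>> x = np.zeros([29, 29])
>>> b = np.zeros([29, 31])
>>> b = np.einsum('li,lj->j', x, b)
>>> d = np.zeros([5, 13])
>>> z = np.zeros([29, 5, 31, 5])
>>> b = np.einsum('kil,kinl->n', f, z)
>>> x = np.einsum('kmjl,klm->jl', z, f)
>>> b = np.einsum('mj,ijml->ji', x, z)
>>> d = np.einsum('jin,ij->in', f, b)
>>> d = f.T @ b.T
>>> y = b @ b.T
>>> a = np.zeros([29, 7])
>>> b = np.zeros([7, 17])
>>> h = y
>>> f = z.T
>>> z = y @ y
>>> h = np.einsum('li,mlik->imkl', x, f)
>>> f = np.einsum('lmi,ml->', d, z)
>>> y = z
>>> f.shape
()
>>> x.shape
(31, 5)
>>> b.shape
(7, 17)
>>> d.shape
(5, 5, 5)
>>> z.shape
(5, 5)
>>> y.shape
(5, 5)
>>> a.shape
(29, 7)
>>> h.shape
(5, 5, 29, 31)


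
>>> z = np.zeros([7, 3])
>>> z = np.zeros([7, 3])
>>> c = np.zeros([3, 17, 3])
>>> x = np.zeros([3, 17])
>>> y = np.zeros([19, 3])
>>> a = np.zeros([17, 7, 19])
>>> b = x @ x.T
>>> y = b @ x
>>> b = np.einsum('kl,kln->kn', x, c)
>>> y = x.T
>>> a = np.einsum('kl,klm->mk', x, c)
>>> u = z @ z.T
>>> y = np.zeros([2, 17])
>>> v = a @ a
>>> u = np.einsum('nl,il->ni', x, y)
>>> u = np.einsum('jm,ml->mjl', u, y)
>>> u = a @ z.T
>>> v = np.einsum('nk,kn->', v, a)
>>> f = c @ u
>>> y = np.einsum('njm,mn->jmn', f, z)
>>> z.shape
(7, 3)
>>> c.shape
(3, 17, 3)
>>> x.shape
(3, 17)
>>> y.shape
(17, 7, 3)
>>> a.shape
(3, 3)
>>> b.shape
(3, 3)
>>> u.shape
(3, 7)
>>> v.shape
()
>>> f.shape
(3, 17, 7)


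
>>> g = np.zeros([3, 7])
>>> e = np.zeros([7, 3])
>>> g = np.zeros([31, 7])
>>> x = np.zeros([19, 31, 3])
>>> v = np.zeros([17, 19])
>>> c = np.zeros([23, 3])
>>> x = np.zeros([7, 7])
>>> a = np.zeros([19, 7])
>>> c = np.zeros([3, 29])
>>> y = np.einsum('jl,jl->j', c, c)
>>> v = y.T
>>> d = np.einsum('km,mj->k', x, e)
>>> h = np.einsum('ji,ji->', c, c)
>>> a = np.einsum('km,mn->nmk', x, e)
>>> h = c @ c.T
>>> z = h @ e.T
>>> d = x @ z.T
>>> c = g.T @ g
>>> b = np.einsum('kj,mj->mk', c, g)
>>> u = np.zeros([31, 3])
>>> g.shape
(31, 7)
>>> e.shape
(7, 3)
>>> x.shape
(7, 7)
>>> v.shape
(3,)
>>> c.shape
(7, 7)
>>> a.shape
(3, 7, 7)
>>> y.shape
(3,)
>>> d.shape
(7, 3)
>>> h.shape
(3, 3)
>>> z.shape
(3, 7)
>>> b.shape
(31, 7)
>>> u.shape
(31, 3)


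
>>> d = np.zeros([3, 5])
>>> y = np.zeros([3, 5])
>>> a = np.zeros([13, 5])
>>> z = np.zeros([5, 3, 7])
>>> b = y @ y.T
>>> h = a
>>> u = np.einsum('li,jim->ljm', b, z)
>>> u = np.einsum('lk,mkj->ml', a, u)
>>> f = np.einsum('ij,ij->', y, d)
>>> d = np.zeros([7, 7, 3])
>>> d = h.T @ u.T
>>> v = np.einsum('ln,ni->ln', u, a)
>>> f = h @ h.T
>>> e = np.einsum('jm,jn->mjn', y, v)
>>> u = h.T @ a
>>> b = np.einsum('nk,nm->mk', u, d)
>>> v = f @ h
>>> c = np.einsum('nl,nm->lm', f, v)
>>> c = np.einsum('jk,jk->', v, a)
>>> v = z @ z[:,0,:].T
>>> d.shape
(5, 3)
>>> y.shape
(3, 5)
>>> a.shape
(13, 5)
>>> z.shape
(5, 3, 7)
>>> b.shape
(3, 5)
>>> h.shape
(13, 5)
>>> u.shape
(5, 5)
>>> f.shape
(13, 13)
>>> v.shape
(5, 3, 5)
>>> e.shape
(5, 3, 13)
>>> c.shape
()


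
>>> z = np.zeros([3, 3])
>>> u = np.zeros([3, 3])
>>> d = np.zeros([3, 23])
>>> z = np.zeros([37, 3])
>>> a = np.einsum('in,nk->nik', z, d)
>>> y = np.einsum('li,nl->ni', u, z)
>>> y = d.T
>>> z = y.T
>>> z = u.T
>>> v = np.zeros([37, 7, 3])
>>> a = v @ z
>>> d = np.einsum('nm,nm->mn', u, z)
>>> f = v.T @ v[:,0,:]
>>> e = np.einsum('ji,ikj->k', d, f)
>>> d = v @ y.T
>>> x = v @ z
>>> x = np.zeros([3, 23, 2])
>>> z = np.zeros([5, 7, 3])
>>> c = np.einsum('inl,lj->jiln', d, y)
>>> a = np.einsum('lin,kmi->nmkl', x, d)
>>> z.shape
(5, 7, 3)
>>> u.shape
(3, 3)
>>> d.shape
(37, 7, 23)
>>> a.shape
(2, 7, 37, 3)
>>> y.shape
(23, 3)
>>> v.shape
(37, 7, 3)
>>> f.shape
(3, 7, 3)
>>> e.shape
(7,)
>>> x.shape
(3, 23, 2)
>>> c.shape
(3, 37, 23, 7)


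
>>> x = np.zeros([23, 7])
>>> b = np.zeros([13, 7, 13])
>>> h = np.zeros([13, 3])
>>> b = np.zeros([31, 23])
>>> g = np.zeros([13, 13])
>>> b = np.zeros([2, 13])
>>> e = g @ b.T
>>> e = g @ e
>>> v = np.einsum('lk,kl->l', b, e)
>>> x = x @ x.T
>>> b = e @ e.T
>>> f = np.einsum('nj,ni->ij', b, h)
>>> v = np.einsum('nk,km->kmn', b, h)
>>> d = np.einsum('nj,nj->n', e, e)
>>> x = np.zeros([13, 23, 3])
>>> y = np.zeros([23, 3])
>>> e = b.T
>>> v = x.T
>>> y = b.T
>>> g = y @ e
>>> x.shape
(13, 23, 3)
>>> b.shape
(13, 13)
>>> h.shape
(13, 3)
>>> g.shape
(13, 13)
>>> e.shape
(13, 13)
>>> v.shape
(3, 23, 13)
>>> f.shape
(3, 13)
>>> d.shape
(13,)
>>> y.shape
(13, 13)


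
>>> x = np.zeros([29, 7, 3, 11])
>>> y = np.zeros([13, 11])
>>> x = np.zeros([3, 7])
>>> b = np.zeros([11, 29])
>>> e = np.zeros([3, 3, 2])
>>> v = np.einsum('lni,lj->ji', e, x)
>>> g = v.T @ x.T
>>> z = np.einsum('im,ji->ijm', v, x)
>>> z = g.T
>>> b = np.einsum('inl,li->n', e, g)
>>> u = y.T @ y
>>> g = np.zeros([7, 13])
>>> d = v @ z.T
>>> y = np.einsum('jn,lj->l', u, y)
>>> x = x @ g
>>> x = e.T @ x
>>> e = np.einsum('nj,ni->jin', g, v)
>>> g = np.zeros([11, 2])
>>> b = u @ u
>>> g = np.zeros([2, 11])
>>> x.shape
(2, 3, 13)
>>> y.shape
(13,)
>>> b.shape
(11, 11)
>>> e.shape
(13, 2, 7)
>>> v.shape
(7, 2)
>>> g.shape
(2, 11)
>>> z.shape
(3, 2)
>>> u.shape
(11, 11)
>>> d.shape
(7, 3)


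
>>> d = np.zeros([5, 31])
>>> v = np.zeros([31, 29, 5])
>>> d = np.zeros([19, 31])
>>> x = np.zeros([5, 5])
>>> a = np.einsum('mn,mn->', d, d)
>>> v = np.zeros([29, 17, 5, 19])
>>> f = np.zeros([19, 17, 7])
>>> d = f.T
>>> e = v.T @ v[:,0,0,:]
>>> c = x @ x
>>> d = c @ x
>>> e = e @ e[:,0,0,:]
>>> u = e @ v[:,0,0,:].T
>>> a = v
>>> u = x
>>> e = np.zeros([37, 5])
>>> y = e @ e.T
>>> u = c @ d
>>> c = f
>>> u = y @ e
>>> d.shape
(5, 5)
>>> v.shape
(29, 17, 5, 19)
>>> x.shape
(5, 5)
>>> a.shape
(29, 17, 5, 19)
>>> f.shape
(19, 17, 7)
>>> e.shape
(37, 5)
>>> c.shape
(19, 17, 7)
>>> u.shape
(37, 5)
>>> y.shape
(37, 37)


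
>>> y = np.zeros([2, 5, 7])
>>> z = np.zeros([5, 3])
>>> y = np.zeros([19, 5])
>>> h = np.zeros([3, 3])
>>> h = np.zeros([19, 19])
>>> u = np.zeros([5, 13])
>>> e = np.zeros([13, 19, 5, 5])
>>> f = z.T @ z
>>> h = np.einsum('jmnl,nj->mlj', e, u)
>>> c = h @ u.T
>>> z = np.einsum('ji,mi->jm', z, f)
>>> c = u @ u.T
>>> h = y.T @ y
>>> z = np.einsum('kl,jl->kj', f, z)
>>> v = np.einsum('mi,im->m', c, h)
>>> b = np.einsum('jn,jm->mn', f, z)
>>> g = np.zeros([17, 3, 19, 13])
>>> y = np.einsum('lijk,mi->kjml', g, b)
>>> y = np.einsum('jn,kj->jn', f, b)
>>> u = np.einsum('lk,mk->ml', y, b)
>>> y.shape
(3, 3)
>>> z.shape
(3, 5)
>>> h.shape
(5, 5)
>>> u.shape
(5, 3)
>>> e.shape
(13, 19, 5, 5)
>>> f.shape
(3, 3)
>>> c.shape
(5, 5)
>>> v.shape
(5,)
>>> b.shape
(5, 3)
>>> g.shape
(17, 3, 19, 13)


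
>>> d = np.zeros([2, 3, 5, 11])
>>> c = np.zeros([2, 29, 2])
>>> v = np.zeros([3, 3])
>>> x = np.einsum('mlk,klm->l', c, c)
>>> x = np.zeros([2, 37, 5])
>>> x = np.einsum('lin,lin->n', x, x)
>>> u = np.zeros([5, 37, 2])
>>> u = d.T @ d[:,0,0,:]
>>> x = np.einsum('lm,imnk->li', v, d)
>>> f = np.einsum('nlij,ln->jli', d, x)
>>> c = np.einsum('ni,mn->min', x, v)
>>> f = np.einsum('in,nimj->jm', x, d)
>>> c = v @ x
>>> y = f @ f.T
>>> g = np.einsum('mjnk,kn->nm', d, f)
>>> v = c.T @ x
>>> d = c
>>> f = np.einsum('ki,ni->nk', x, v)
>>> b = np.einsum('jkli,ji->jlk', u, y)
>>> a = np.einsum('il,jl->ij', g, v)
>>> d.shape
(3, 2)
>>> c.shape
(3, 2)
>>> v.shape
(2, 2)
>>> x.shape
(3, 2)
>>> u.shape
(11, 5, 3, 11)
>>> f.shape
(2, 3)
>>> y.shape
(11, 11)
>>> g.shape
(5, 2)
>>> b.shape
(11, 3, 5)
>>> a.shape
(5, 2)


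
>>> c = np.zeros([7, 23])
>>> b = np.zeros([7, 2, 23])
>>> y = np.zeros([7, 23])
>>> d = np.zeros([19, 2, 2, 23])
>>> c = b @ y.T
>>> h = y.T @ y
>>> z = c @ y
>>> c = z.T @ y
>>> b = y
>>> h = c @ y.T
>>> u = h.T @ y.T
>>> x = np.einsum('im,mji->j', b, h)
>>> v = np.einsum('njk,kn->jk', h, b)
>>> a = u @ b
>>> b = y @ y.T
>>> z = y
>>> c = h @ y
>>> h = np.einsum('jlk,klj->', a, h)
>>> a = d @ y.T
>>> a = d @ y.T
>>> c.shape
(23, 2, 23)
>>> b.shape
(7, 7)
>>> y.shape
(7, 23)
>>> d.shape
(19, 2, 2, 23)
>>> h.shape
()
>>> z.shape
(7, 23)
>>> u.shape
(7, 2, 7)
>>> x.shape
(2,)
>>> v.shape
(2, 7)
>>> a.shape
(19, 2, 2, 7)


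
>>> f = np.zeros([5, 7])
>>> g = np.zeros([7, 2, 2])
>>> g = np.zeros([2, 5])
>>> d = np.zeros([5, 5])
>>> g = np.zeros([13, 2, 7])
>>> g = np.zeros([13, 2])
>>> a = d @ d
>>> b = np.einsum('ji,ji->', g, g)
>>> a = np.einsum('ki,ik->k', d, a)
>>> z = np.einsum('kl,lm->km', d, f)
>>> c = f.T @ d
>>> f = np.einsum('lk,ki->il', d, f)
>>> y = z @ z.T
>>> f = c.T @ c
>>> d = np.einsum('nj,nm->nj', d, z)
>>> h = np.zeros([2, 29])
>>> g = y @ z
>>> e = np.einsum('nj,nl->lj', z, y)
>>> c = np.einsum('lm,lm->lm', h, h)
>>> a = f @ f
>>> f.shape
(5, 5)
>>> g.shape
(5, 7)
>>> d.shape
(5, 5)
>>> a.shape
(5, 5)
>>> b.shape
()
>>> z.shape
(5, 7)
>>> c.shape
(2, 29)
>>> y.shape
(5, 5)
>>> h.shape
(2, 29)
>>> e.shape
(5, 7)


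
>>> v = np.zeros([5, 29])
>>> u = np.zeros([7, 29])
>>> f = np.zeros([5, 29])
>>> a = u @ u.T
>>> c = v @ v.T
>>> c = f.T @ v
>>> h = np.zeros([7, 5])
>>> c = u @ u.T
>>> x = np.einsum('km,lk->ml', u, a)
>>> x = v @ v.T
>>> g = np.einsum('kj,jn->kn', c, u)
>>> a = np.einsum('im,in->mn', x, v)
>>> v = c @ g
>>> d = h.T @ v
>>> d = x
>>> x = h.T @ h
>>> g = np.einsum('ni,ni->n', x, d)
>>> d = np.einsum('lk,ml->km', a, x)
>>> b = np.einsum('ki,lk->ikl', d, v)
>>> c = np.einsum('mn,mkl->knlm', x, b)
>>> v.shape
(7, 29)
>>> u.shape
(7, 29)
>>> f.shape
(5, 29)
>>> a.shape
(5, 29)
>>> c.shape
(29, 5, 7, 5)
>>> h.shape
(7, 5)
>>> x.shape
(5, 5)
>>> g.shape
(5,)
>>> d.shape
(29, 5)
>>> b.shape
(5, 29, 7)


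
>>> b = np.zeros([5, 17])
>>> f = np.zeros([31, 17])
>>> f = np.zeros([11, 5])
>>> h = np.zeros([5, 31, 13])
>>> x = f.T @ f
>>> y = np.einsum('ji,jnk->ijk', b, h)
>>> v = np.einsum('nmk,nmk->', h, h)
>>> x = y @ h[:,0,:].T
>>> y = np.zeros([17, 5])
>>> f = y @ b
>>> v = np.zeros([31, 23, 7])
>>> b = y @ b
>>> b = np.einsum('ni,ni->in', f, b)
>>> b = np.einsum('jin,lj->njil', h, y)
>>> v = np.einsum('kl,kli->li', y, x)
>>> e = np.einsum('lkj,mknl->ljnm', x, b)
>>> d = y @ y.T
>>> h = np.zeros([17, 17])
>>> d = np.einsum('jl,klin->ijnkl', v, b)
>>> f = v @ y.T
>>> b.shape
(13, 5, 31, 17)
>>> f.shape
(5, 17)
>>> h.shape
(17, 17)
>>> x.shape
(17, 5, 5)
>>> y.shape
(17, 5)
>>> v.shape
(5, 5)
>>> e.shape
(17, 5, 31, 13)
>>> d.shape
(31, 5, 17, 13, 5)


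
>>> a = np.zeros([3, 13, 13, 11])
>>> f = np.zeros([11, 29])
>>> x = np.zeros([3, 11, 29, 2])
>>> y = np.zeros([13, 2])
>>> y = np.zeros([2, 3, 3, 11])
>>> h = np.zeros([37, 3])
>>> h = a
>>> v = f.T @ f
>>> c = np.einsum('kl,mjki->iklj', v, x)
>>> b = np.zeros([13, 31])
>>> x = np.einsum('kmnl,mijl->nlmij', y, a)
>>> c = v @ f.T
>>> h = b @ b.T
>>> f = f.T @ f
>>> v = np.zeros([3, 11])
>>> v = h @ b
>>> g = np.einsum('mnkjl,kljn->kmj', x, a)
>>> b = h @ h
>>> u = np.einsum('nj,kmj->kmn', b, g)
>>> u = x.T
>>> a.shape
(3, 13, 13, 11)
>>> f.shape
(29, 29)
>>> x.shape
(3, 11, 3, 13, 13)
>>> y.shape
(2, 3, 3, 11)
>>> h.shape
(13, 13)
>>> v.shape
(13, 31)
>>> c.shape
(29, 11)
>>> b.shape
(13, 13)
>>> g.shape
(3, 3, 13)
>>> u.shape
(13, 13, 3, 11, 3)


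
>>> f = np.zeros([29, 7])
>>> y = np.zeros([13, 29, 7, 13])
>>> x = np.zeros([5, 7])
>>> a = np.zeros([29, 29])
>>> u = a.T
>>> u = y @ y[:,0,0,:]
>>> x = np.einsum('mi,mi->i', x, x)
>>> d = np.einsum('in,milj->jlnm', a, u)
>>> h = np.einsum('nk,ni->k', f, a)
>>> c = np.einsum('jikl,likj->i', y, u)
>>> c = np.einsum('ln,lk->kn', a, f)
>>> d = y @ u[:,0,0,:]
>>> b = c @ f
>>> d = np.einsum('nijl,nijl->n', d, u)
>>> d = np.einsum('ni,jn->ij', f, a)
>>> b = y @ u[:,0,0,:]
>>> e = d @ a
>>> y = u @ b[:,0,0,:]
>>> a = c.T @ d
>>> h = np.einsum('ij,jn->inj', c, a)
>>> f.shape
(29, 7)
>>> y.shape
(13, 29, 7, 13)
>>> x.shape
(7,)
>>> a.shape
(29, 29)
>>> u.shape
(13, 29, 7, 13)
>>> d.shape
(7, 29)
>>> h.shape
(7, 29, 29)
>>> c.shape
(7, 29)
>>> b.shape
(13, 29, 7, 13)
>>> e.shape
(7, 29)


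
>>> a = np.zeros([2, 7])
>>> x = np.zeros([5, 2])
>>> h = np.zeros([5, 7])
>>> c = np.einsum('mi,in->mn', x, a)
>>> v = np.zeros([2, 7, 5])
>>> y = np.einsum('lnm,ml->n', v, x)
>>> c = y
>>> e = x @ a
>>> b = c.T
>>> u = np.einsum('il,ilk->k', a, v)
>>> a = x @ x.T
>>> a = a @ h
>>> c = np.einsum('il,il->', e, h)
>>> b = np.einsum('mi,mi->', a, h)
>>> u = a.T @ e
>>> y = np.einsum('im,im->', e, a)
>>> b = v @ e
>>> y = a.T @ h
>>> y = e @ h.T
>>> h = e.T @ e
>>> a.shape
(5, 7)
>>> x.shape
(5, 2)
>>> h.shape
(7, 7)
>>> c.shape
()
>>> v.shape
(2, 7, 5)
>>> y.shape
(5, 5)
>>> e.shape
(5, 7)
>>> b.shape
(2, 7, 7)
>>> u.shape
(7, 7)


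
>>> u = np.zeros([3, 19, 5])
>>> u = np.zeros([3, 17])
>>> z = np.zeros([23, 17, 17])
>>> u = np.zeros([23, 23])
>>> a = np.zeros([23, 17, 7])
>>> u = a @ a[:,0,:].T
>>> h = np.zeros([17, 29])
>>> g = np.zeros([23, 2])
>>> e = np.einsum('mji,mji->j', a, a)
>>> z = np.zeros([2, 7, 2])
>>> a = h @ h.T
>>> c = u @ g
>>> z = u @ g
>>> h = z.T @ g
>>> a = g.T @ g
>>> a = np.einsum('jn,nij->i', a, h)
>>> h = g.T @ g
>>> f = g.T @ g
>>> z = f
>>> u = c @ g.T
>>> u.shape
(23, 17, 23)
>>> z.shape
(2, 2)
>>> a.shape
(17,)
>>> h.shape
(2, 2)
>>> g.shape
(23, 2)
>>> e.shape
(17,)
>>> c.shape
(23, 17, 2)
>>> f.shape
(2, 2)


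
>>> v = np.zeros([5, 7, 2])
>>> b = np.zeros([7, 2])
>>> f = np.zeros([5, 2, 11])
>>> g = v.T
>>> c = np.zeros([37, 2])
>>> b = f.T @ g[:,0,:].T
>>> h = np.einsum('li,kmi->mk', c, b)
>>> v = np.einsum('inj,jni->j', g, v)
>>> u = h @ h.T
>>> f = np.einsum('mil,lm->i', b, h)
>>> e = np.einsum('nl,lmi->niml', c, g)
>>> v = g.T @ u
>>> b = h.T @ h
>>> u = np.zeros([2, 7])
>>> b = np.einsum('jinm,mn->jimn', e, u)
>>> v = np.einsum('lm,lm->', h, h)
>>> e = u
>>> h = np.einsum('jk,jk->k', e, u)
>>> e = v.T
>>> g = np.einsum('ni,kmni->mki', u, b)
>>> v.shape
()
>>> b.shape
(37, 5, 2, 7)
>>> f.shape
(2,)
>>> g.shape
(5, 37, 7)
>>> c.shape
(37, 2)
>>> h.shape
(7,)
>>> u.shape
(2, 7)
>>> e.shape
()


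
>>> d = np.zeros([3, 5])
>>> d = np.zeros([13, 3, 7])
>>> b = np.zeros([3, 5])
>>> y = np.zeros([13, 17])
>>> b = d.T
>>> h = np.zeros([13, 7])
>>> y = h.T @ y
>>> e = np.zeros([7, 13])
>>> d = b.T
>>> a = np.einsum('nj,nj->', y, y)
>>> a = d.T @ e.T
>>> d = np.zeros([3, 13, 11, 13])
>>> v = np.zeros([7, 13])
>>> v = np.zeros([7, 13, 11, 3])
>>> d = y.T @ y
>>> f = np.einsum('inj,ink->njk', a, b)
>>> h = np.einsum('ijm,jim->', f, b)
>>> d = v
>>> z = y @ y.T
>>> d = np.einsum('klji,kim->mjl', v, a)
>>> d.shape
(7, 11, 13)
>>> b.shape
(7, 3, 13)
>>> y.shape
(7, 17)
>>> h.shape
()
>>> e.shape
(7, 13)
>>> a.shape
(7, 3, 7)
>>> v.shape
(7, 13, 11, 3)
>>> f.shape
(3, 7, 13)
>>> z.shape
(7, 7)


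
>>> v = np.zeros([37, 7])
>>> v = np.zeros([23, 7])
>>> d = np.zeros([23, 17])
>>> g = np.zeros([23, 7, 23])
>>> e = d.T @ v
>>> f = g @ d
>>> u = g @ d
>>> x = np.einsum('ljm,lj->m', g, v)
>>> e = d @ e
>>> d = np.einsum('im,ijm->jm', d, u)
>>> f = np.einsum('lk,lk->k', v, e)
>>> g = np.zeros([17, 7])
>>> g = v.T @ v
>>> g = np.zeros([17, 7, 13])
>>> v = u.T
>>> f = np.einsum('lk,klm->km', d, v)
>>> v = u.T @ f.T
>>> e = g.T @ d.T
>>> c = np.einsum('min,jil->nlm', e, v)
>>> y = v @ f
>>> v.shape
(17, 7, 17)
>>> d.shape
(7, 17)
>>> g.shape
(17, 7, 13)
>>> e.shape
(13, 7, 7)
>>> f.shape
(17, 23)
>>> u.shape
(23, 7, 17)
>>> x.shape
(23,)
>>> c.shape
(7, 17, 13)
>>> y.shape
(17, 7, 23)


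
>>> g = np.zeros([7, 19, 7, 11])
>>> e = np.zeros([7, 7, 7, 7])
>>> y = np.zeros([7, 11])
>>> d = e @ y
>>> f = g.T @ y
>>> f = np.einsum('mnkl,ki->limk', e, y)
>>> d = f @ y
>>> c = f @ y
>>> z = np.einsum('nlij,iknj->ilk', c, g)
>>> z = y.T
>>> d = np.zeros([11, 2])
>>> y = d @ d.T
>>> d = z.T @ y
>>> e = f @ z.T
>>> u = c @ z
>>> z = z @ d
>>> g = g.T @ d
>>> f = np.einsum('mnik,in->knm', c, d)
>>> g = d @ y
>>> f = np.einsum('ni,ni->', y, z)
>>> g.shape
(7, 11)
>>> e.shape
(7, 11, 7, 11)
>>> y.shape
(11, 11)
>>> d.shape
(7, 11)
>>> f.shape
()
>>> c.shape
(7, 11, 7, 11)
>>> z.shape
(11, 11)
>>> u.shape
(7, 11, 7, 7)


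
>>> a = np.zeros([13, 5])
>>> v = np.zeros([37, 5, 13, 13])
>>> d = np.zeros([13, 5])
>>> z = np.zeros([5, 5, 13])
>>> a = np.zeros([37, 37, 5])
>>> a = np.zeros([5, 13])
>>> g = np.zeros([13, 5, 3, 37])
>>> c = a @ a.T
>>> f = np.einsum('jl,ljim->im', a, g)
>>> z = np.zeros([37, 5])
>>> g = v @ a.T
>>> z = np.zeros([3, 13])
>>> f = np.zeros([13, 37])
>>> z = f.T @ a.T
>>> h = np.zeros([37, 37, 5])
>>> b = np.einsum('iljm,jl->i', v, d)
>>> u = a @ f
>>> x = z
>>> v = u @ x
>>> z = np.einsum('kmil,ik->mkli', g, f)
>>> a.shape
(5, 13)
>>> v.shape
(5, 5)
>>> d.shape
(13, 5)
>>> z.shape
(5, 37, 5, 13)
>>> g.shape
(37, 5, 13, 5)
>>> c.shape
(5, 5)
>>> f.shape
(13, 37)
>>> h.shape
(37, 37, 5)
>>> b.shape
(37,)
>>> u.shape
(5, 37)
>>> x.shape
(37, 5)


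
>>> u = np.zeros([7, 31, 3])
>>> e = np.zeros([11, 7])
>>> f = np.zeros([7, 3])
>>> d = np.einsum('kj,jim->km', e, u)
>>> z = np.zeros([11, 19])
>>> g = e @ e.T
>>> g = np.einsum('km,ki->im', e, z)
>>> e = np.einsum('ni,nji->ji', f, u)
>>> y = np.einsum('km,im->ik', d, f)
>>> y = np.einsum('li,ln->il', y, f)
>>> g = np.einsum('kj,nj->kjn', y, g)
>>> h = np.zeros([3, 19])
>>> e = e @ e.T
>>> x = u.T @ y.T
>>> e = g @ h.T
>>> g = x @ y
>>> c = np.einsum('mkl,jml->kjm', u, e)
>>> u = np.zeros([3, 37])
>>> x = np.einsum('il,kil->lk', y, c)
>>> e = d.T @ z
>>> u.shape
(3, 37)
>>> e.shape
(3, 19)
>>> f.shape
(7, 3)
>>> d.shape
(11, 3)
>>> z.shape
(11, 19)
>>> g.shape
(3, 31, 7)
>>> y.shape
(11, 7)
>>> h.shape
(3, 19)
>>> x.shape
(7, 31)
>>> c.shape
(31, 11, 7)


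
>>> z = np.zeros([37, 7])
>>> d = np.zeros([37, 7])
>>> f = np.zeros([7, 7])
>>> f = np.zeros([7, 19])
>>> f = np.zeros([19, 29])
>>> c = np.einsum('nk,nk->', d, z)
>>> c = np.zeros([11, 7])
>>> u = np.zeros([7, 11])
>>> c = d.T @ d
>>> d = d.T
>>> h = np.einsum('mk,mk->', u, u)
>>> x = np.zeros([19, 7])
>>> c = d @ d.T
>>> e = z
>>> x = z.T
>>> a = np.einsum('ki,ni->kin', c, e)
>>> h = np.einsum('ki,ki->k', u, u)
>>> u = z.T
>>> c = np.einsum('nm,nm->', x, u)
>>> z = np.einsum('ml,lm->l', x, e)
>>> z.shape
(37,)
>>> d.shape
(7, 37)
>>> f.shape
(19, 29)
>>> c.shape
()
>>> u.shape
(7, 37)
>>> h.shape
(7,)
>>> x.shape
(7, 37)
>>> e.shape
(37, 7)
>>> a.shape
(7, 7, 37)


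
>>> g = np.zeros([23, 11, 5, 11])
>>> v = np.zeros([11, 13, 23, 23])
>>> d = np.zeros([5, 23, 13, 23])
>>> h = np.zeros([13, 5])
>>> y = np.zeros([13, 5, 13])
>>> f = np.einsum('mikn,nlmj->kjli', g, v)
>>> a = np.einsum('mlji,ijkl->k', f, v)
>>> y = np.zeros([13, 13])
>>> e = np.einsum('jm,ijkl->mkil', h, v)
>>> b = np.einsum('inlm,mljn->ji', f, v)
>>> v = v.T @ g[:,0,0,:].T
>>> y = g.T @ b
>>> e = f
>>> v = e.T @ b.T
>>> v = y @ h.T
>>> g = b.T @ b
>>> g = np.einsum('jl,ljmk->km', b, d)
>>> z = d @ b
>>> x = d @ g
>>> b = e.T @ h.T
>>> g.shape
(23, 13)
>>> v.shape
(11, 5, 11, 13)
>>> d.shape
(5, 23, 13, 23)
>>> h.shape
(13, 5)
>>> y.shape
(11, 5, 11, 5)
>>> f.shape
(5, 23, 13, 11)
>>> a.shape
(23,)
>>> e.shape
(5, 23, 13, 11)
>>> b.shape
(11, 13, 23, 13)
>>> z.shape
(5, 23, 13, 5)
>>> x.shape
(5, 23, 13, 13)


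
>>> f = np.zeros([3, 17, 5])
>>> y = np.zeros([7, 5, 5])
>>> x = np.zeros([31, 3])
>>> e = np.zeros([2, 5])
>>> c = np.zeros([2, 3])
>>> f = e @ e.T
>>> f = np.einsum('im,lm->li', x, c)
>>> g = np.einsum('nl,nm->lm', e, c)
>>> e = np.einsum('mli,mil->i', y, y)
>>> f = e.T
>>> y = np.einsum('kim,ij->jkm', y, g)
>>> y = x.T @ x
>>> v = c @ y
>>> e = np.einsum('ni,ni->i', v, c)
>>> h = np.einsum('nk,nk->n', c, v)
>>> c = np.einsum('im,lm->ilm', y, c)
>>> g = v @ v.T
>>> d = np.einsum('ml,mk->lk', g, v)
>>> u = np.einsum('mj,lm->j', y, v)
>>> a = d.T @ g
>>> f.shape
(5,)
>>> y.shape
(3, 3)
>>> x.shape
(31, 3)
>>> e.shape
(3,)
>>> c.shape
(3, 2, 3)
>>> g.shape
(2, 2)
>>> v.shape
(2, 3)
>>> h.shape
(2,)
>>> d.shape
(2, 3)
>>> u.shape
(3,)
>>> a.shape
(3, 2)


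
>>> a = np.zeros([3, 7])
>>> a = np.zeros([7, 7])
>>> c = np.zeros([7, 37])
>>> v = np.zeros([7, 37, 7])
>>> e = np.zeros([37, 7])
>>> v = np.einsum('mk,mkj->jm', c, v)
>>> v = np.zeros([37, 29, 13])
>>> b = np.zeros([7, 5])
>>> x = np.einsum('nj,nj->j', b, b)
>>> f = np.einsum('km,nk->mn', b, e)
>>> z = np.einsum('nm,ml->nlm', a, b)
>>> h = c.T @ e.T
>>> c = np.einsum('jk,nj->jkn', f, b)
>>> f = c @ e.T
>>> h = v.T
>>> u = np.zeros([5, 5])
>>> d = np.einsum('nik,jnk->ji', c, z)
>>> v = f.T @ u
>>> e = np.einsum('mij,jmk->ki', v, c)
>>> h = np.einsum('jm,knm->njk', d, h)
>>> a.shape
(7, 7)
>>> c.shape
(5, 37, 7)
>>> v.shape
(37, 37, 5)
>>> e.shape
(7, 37)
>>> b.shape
(7, 5)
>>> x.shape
(5,)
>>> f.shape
(5, 37, 37)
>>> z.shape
(7, 5, 7)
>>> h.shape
(29, 7, 13)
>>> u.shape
(5, 5)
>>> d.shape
(7, 37)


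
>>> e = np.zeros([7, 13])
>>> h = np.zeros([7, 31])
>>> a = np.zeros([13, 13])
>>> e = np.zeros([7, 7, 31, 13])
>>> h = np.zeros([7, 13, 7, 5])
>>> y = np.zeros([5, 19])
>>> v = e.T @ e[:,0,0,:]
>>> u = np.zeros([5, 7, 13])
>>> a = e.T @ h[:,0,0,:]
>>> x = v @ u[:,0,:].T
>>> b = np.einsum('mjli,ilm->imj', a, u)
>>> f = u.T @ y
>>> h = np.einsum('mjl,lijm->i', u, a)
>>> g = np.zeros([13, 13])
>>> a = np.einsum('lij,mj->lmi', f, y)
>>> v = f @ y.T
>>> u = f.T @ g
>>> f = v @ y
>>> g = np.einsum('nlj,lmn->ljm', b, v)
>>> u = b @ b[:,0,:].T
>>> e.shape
(7, 7, 31, 13)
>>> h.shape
(31,)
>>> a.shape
(13, 5, 7)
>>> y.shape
(5, 19)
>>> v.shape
(13, 7, 5)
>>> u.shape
(5, 13, 5)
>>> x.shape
(13, 31, 7, 5)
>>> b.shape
(5, 13, 31)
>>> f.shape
(13, 7, 19)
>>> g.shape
(13, 31, 7)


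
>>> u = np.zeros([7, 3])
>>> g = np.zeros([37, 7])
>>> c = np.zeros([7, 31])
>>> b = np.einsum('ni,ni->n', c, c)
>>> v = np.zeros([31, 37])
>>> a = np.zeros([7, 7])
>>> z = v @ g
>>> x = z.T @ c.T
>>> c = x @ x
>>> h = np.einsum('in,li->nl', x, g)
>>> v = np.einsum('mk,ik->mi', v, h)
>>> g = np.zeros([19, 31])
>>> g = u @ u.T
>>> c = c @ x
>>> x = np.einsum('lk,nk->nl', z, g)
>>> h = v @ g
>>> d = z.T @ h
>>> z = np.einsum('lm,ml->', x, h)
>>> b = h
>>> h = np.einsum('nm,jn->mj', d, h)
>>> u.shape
(7, 3)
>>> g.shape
(7, 7)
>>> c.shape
(7, 7)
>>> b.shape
(31, 7)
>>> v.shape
(31, 7)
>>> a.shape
(7, 7)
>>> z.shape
()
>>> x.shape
(7, 31)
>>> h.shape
(7, 31)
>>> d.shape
(7, 7)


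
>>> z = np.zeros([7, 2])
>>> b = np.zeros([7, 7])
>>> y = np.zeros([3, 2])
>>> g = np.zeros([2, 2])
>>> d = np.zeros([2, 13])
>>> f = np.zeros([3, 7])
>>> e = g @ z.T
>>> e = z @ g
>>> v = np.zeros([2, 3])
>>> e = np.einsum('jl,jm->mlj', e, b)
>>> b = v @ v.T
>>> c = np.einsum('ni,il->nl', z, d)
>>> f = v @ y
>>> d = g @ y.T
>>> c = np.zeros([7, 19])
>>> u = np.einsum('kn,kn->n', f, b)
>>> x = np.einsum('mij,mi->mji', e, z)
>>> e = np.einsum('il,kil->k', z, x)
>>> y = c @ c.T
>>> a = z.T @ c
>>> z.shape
(7, 2)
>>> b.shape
(2, 2)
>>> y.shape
(7, 7)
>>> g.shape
(2, 2)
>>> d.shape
(2, 3)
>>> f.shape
(2, 2)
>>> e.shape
(7,)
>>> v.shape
(2, 3)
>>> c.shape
(7, 19)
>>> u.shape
(2,)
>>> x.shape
(7, 7, 2)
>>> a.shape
(2, 19)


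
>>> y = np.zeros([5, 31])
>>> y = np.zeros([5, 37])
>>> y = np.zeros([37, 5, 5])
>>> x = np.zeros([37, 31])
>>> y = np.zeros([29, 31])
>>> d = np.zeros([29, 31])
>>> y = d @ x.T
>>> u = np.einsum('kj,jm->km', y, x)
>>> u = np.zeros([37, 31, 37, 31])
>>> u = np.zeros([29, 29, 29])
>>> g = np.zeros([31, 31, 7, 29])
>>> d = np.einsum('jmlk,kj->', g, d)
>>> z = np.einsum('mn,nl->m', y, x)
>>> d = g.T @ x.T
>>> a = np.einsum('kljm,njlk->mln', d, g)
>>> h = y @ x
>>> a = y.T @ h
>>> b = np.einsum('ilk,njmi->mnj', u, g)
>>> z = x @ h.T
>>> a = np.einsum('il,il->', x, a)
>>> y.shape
(29, 37)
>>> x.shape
(37, 31)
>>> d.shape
(29, 7, 31, 37)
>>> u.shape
(29, 29, 29)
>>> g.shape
(31, 31, 7, 29)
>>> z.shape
(37, 29)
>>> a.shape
()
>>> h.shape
(29, 31)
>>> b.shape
(7, 31, 31)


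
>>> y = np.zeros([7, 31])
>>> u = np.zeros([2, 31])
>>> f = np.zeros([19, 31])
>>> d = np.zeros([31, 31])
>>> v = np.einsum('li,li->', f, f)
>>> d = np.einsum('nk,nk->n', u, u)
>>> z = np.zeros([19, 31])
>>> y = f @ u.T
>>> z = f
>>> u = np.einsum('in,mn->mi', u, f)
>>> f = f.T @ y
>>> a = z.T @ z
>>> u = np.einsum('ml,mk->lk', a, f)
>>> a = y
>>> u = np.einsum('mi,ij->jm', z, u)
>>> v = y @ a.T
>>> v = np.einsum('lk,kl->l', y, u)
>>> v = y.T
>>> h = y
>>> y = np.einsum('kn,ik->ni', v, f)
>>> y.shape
(19, 31)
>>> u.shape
(2, 19)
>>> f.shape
(31, 2)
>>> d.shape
(2,)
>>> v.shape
(2, 19)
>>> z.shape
(19, 31)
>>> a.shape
(19, 2)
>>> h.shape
(19, 2)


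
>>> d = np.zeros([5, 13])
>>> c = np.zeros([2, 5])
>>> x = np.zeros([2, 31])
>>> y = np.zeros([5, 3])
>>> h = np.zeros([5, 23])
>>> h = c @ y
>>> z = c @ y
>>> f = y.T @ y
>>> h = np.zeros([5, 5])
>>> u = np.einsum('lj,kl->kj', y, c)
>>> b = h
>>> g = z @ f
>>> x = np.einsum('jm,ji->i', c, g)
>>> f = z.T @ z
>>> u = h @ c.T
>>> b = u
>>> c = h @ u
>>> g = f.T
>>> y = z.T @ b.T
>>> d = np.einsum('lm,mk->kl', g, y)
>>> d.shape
(5, 3)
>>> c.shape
(5, 2)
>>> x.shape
(3,)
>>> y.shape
(3, 5)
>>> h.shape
(5, 5)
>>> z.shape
(2, 3)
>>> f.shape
(3, 3)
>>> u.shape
(5, 2)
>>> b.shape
(5, 2)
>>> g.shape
(3, 3)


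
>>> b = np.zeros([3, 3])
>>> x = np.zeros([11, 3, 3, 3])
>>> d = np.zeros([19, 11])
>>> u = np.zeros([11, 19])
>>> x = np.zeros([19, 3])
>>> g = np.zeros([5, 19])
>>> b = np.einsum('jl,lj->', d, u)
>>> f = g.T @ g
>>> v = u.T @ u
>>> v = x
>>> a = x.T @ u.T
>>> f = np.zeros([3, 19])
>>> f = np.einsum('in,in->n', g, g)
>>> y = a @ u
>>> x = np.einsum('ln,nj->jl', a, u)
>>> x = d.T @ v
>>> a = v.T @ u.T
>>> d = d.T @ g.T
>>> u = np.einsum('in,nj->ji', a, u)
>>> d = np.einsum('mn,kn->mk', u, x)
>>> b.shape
()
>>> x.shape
(11, 3)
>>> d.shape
(19, 11)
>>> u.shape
(19, 3)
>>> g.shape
(5, 19)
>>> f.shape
(19,)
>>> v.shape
(19, 3)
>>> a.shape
(3, 11)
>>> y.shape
(3, 19)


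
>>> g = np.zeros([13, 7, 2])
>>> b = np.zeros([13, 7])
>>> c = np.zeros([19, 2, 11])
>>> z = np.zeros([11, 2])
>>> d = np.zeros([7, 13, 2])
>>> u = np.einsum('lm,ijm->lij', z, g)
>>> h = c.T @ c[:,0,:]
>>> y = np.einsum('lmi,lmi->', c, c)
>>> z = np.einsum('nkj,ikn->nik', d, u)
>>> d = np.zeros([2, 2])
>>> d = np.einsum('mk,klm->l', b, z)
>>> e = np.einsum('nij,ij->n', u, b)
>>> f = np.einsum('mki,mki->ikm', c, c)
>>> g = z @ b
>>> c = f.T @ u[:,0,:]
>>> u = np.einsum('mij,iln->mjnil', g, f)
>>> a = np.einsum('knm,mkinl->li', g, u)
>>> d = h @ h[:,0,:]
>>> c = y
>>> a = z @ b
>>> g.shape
(7, 11, 7)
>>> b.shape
(13, 7)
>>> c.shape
()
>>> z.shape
(7, 11, 13)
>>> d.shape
(11, 2, 11)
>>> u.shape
(7, 7, 19, 11, 2)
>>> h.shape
(11, 2, 11)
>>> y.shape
()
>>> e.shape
(11,)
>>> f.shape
(11, 2, 19)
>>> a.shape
(7, 11, 7)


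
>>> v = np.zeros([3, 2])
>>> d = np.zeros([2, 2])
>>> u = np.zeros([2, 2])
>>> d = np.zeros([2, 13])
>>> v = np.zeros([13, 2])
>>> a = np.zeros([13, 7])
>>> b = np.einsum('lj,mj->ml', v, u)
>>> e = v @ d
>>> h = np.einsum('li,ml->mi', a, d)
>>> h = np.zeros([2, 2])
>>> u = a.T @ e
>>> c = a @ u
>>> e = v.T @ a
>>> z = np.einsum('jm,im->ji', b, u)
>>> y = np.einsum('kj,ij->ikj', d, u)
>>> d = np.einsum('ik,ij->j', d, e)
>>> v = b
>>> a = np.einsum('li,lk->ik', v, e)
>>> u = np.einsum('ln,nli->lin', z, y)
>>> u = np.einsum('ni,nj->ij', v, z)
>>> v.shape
(2, 13)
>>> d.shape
(7,)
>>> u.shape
(13, 7)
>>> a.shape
(13, 7)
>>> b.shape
(2, 13)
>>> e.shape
(2, 7)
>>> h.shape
(2, 2)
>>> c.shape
(13, 13)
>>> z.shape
(2, 7)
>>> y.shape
(7, 2, 13)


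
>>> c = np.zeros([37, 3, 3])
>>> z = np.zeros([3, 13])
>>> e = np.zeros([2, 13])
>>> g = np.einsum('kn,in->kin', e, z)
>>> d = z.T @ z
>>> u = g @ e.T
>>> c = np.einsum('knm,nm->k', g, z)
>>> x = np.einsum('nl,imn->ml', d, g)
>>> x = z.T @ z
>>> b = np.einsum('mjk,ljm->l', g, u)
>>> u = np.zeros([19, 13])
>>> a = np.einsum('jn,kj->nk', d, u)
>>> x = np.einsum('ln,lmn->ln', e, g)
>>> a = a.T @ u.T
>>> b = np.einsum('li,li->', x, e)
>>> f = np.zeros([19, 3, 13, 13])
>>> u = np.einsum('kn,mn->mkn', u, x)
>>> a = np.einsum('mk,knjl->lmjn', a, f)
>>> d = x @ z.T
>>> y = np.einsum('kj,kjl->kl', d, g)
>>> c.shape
(2,)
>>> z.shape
(3, 13)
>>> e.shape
(2, 13)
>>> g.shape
(2, 3, 13)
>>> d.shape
(2, 3)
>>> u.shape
(2, 19, 13)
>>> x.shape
(2, 13)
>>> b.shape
()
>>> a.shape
(13, 19, 13, 3)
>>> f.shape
(19, 3, 13, 13)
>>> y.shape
(2, 13)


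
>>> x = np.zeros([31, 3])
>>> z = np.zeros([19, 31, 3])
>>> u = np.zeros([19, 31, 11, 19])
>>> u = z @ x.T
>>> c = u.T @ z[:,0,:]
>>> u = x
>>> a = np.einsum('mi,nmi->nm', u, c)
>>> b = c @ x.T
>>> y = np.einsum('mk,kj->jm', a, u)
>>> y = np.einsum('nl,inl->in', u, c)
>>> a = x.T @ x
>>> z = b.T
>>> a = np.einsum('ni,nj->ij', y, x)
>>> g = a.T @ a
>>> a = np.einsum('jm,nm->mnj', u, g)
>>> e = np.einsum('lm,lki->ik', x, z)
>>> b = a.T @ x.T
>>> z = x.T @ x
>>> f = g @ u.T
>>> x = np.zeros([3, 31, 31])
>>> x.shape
(3, 31, 31)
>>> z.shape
(3, 3)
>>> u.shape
(31, 3)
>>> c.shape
(31, 31, 3)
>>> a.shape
(3, 3, 31)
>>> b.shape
(31, 3, 31)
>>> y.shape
(31, 31)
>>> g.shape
(3, 3)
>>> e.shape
(31, 31)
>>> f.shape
(3, 31)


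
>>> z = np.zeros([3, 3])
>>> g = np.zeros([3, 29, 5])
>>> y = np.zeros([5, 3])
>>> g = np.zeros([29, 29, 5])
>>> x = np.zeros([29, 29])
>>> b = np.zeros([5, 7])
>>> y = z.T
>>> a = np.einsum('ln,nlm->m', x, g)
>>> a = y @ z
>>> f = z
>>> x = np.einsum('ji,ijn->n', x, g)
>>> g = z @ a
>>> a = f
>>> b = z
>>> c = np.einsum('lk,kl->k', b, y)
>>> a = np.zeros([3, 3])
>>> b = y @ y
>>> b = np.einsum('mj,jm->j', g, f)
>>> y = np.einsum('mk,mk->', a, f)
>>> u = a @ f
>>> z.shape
(3, 3)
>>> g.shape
(3, 3)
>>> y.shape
()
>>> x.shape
(5,)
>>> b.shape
(3,)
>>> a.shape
(3, 3)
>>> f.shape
(3, 3)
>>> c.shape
(3,)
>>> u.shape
(3, 3)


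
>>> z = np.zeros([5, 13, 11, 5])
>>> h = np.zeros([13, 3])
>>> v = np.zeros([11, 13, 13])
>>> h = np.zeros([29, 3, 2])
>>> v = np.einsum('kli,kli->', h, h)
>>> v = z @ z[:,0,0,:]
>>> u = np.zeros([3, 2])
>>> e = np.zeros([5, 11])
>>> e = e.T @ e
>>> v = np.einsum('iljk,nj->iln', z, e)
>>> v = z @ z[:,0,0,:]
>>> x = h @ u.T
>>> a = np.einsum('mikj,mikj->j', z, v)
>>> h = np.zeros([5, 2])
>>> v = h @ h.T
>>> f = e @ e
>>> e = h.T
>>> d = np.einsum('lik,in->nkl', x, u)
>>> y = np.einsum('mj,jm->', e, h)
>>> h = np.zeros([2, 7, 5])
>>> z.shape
(5, 13, 11, 5)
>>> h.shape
(2, 7, 5)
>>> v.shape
(5, 5)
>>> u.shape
(3, 2)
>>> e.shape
(2, 5)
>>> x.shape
(29, 3, 3)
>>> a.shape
(5,)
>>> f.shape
(11, 11)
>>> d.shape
(2, 3, 29)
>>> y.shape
()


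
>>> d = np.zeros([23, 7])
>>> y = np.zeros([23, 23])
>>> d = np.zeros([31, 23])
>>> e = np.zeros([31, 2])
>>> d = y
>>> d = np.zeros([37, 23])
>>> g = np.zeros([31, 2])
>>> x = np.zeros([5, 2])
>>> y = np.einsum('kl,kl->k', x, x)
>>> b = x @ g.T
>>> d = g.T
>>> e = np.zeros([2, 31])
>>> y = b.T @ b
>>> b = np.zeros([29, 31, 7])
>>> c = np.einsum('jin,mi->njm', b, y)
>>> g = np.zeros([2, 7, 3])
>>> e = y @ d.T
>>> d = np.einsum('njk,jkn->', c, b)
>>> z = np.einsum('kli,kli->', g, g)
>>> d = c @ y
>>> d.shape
(7, 29, 31)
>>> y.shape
(31, 31)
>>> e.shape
(31, 2)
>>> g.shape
(2, 7, 3)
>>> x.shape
(5, 2)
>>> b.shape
(29, 31, 7)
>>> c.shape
(7, 29, 31)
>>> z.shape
()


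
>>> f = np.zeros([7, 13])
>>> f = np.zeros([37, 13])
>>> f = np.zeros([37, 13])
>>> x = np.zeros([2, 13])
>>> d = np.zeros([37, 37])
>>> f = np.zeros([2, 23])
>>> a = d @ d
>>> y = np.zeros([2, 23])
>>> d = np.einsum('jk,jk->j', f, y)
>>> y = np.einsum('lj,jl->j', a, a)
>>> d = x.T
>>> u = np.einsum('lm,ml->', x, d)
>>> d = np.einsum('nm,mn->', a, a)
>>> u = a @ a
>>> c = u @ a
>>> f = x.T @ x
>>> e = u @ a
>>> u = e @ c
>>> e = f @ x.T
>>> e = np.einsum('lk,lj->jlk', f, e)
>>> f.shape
(13, 13)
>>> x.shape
(2, 13)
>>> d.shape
()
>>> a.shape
(37, 37)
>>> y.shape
(37,)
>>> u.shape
(37, 37)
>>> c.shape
(37, 37)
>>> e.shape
(2, 13, 13)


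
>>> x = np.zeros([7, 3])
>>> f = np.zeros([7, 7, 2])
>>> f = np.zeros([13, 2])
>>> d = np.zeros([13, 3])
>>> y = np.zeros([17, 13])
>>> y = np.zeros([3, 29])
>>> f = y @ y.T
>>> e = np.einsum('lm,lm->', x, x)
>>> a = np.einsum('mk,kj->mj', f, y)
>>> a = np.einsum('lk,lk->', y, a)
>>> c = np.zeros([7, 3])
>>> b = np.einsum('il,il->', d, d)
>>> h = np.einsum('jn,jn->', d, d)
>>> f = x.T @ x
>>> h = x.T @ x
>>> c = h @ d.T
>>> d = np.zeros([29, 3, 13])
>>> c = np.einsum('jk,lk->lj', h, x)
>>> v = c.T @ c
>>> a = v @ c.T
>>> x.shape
(7, 3)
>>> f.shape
(3, 3)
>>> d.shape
(29, 3, 13)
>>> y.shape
(3, 29)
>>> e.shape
()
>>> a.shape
(3, 7)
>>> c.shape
(7, 3)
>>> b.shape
()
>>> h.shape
(3, 3)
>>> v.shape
(3, 3)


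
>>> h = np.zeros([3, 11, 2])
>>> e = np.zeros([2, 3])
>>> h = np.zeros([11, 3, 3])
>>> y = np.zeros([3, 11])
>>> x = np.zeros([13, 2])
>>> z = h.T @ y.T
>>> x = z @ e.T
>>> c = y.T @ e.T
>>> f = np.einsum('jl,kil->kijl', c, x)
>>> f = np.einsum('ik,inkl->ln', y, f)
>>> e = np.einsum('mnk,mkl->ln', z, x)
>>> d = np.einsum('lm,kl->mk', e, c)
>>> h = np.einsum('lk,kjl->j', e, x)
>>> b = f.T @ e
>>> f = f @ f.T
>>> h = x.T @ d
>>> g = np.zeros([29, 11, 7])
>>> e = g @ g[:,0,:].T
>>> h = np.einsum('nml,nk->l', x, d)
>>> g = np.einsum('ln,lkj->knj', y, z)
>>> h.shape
(2,)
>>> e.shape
(29, 11, 29)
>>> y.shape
(3, 11)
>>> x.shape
(3, 3, 2)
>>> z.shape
(3, 3, 3)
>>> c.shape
(11, 2)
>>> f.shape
(2, 2)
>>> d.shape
(3, 11)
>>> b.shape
(3, 3)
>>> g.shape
(3, 11, 3)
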